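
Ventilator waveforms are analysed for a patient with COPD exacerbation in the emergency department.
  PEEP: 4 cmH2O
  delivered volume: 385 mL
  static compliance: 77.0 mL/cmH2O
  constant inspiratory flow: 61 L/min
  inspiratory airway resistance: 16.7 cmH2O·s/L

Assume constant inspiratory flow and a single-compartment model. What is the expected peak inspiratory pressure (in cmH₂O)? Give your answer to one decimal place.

26.0

Flow: 61 L/min ÷ 60 = 1.0167 L/s.
Equation of motion (constant flow): PIP = Vt/C + R·V̇ + PEEP.
PIP = 385/77.0 + 16.7×1.0167 + 4 = 5.0 + 16.979 + 4 = 25.979 cmH2O.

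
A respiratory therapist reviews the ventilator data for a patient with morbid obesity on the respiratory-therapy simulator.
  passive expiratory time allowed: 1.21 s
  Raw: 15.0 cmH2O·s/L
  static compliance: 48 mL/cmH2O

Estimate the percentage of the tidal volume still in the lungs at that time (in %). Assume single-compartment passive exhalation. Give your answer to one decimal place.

τ = R × C = 15.0 × 48 mL/cmH2O = 15.0 × 0.048 L/cmH2O = 0.72 s.
Passive exhalation: V(t)/V₀ = e^(−t/τ) = e^(−1.21/0.72) = 0.1863.
Fraction remaining = 0.1863 → 18.63%.

18.6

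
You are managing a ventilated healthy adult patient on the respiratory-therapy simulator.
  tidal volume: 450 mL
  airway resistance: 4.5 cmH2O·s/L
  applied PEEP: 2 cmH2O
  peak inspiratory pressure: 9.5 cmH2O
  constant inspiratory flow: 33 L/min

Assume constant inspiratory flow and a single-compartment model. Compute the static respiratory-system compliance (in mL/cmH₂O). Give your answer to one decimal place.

Flow: 33 L/min ÷ 60 = 0.55 L/s.
Equation of motion (constant flow): PIP = Vt/C + R·V̇ + PEEP.
Vt/C = PIP − R·V̇ − PEEP = 9.5 − 4.5×0.55 − 2 = 9.5 − 2.475 − 2 = 5.025 cmH2O.
C = Vt / 5.025 = 450 / 5.025 = 89.552 mL/cmH2O.

89.6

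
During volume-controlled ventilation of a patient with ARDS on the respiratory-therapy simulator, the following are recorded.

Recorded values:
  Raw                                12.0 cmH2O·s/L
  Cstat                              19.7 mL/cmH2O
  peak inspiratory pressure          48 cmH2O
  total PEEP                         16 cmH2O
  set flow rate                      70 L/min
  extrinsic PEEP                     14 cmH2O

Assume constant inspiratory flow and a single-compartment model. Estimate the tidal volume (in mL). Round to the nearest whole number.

Flow: 70 L/min ÷ 60 = 1.1667 L/s.
Total PEEP = 16 cmH2O (set 14 + intrinsic 2); this is the baseline alveolar pressure.
Equation of motion (constant flow): PIP = Vt/C + R·V̇ + PEEP.
Vt/C = PIP − R·V̇ − PEEP = 48 − 14.0 − 16 = 18.0 cmH2O.
Vt = C × 18.0 = 19.7 × 18.0 = 354.6 mL.

355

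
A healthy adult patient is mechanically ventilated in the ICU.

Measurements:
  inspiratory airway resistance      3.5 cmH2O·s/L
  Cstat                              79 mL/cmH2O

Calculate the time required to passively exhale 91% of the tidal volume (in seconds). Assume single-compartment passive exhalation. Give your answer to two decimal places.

τ = R × C = 3.5 × 79 mL/cmH2O = 3.5 × 0.079 L/cmH2O = 0.2765 s.
Exhaled fraction f = 1 − e^(−t/τ) → t = −τ·ln(1 − f) = −0.2765·ln(0.09) = 0.6658 s.

0.67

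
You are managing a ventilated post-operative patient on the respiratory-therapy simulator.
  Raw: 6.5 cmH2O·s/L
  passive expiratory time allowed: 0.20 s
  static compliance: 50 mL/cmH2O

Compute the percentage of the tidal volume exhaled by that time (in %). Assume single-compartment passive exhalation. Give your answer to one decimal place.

46.0

τ = R × C = 6.5 × 50 mL/cmH2O = 6.5 × 0.050 L/cmH2O = 0.325 s.
Passive exhalation: V(t)/V₀ = e^(−t/τ) = e^(−0.20/0.325) = 0.5404.
Fraction exhaled = 1 − 0.5404 = 0.4596 → 45.96%.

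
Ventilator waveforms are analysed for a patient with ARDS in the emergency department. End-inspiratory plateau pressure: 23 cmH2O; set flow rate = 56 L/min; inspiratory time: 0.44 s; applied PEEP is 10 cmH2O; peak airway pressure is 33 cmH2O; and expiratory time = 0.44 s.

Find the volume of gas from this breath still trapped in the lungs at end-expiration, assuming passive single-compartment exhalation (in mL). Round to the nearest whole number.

112

Flow: 56 L/min ÷ 60 = 0.9333 L/s.
Vt = flow × Ti = 0.9333 L/s × 0.44 s × 1000 mL/L = 410.65 mL.
R = (PIP − Pplat)/V̇ = (33 − 23) / 0.9333 = 10.0/0.9333 = 10.715 cmH2O·s/L.
C = Vt/(Pplat − PEEP) = 410.65 / (23 − 10) = 410.65/13.0 = 31.588 mL/cmH2O.
τ = R × C = 10.715 × 0.03159 L/cmH2O = 0.3385 s.
Fraction remaining = e^(−Te/τ) = e^(−0.44/0.3385) = 0.2726.
Trapped volume = 410.65 × 0.2726 = 111.94 mL.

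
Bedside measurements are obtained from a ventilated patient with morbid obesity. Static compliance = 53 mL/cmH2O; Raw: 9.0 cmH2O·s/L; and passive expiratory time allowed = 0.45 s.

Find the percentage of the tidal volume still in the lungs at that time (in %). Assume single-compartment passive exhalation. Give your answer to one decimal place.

τ = R × C = 9.0 × 53 mL/cmH2O = 9.0 × 0.053 L/cmH2O = 0.477 s.
Passive exhalation: V(t)/V₀ = e^(−t/τ) = e^(−0.45/0.477) = 0.3893.
Fraction remaining = 0.3893 → 38.93%.

38.9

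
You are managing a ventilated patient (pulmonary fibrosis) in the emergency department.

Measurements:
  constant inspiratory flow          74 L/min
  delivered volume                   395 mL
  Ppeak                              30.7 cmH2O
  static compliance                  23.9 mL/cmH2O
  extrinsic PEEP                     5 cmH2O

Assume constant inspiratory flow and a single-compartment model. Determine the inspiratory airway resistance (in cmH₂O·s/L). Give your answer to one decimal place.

7.4

Flow: 74 L/min ÷ 60 = 1.2333 L/s.
Equation of motion (constant flow): PIP = Vt/C + R·V̇ + PEEP.
R·V̇ = PIP − Vt/C − PEEP = 30.7 − 395/23.9 − 5 = 30.7 − 16.527 − 5 = 9.173 cmH2O.
R = 9.173 / 1.2333 = 7.438 cmH2O·s/L.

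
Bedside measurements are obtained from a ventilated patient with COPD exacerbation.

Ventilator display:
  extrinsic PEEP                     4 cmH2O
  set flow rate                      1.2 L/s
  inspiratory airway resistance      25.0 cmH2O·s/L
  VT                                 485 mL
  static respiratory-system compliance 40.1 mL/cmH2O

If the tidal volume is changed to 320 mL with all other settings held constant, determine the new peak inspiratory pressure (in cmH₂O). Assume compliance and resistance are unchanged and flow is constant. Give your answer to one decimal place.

PIP = Vt/C + R·V̇ + PEEP (constant-flow equation of motion).
Only the elastic term changes: ΔPIP = ΔVt / C = (320 − 485) / 40.1 = -4.115 cmH2O.
Original PIP = 485/40.1 + 25.0×1.2 + 4 = 46.095 cmH2O; new PIP = 46.095 + (-4.115) = 41.98 cmH2O.

42.0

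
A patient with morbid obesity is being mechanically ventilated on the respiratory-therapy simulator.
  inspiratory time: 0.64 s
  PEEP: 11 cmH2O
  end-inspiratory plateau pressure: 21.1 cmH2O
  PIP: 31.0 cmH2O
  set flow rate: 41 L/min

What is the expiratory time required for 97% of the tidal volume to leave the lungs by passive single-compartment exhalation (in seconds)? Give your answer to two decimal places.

Flow: 41 L/min ÷ 60 = 0.6833 L/s.
Vt = flow × Ti = 0.6833 L/s × 0.64 s × 1000 mL/L = 437.31 mL.
R = (PIP − Pplat)/V̇ = (31.0 − 21.1) / 0.6833 = 9.9/0.6833 = 14.489 cmH2O·s/L.
C = Vt/(Pplat − PEEP) = 437.31 / (21.1 − 11) = 437.31/10.1 = 43.298 mL/cmH2O.
τ = R × C = 14.489 × 0.0433 L/cmH2O = 0.6274 s.
t = −τ·ln(1 − 0.97) = −0.6274·ln(0.03) = 2.2 s.

2.20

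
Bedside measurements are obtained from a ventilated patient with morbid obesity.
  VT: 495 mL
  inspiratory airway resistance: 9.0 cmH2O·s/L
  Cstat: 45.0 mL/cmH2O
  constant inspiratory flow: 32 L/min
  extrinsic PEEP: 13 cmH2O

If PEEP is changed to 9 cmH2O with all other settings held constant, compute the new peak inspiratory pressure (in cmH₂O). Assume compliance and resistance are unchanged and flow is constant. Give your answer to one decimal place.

24.8

Flow: 32 L/min ÷ 60 = 0.5333 L/s.
PIP = Vt/C + R·V̇ + PEEP (constant-flow equation of motion).
Only the baseline term changes: ΔPIP = ΔPEEP = 9 − 13 = -4.0 cmH2O.
Original PIP = 495/45.0 + 9.0×0.5333 + 13 = 28.8 cmH2O; new PIP = 28.8 + (-4.0) = 24.8 cmH2O.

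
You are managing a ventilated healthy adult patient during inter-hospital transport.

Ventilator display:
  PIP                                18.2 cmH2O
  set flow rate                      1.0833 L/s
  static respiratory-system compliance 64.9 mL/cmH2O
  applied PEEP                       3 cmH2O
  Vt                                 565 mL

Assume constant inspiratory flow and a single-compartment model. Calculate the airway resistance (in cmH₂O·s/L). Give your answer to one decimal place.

Equation of motion (constant flow): PIP = Vt/C + R·V̇ + PEEP.
R·V̇ = PIP − Vt/C − PEEP = 18.2 − 565/64.9 − 3 = 18.2 − 8.706 − 3 = 6.494 cmH2O.
R = 6.494 / 1.0833 = 5.995 cmH2O·s/L.

6.0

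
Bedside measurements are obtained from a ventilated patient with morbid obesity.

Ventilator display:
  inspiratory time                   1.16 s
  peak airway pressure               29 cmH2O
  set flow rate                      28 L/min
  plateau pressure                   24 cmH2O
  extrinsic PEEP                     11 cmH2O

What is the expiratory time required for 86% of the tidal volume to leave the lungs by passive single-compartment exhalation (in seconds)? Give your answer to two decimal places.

Flow: 28 L/min ÷ 60 = 0.4667 L/s.
Vt = flow × Ti = 0.4667 L/s × 1.16 s × 1000 mL/L = 541.37 mL.
R = (PIP − Pplat)/V̇ = (29 − 24) / 0.4667 = 5.0/0.4667 = 10.714 cmH2O·s/L.
C = Vt/(Pplat − PEEP) = 541.37 / (24 − 11) = 541.37/13.0 = 41.644 mL/cmH2O.
τ = R × C = 10.714 × 0.04164 L/cmH2O = 0.4461 s.
t = −τ·ln(1 − 0.86) = −0.4461·ln(0.14) = 0.8771 s.

0.88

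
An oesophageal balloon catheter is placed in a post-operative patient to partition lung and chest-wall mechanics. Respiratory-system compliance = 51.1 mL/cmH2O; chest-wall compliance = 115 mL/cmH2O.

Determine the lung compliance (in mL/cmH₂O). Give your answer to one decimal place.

1/CL = 1/Crs − 1/Ccw.
1/CL = 1/51.1 − 1/115 = 0.01087.
CL = 91.996 mL/cmH2O.

92.0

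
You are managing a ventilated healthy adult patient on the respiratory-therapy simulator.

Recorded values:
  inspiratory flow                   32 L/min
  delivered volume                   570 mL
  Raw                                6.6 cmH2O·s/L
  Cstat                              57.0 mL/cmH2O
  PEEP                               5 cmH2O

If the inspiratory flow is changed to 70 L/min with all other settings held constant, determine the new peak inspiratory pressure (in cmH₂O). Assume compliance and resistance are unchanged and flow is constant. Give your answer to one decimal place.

22.7

Flow: 32 L/min ÷ 60 = 0.5333 L/s.
New flow: 70 L/min ÷ 60 = 1.1667 L/s.
PIP = Vt/C + R·V̇ + PEEP (constant-flow equation of motion).
Only the resistive term changes: ΔPIP = R × ΔV̇ = 6.6 × (1.1667 − 0.5333) = 6.6 × 0.6334 = 4.18 cmH2O.
Original PIP = 570/57.0 + 6.6×0.5333 + 5 = 18.52 cmH2O; new PIP = 18.52 + (4.18) = 22.7 cmH2O.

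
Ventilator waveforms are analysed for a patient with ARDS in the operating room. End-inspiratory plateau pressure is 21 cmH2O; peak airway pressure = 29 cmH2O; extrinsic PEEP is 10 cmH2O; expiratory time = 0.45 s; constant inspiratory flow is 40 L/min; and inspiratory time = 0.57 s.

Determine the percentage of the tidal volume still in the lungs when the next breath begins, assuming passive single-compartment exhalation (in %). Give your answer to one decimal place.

Flow: 40 L/min ÷ 60 = 0.6667 L/s.
Vt = flow × Ti = 0.6667 L/s × 0.57 s × 1000 mL/L = 380.02 mL.
R = (PIP − Pplat)/V̇ = (29 − 21) / 0.6667 = 8.0/0.6667 = 11.999 cmH2O·s/L.
C = Vt/(Pplat − PEEP) = 380.02 / (21 − 10) = 380.02/11.0 = 34.547 mL/cmH2O.
τ = R × C = 11.999 × 0.03455 L/cmH2O = 0.4146 s.
Fraction remaining at end-expiration = e^(−Te/τ) = e^(−0.45/0.4146) = 0.3378 → 33.78%.

33.8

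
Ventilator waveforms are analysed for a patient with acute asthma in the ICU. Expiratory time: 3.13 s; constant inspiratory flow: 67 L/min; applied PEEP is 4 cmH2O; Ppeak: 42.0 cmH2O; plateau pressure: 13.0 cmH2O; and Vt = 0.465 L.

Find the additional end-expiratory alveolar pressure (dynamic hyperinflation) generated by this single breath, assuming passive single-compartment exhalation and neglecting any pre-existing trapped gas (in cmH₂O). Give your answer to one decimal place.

0.9

Flow: 67 L/min ÷ 60 = 1.1167 L/s.
R = (PIP − Pplat)/V̇ = (42.0 − 13.0) / 1.1167 = 29.0/1.1167 = 25.969 cmH2O·s/L.
C = Vt/(Pplat − PEEP) = 465.0 / (13.0 − 4) = 465.0/9.0 = 51.667 mL/cmH2O.
τ = R × C = 25.969 × 0.05167 L/cmH2O = 1.342 s.
Fraction remaining = e^(−Te/τ) = e^(−3.13/1.342) = 0.09707; trapped volume = 465.0 × 0.09707 = 45.138 mL.
Additional alveolar pressure from trapping ≈ V_trapped / C = 45.138 / 51.667 = 0.8736 cmH2O.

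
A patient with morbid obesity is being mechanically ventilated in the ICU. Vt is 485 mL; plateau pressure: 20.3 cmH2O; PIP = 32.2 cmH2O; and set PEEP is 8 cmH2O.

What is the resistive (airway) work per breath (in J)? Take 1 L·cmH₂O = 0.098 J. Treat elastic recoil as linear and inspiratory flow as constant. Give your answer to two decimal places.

With constant inspiratory flow the resistive pressure is constant at PIP − Pplat = 32.2 − 20.3 = 11.9 cmH2O, so resistive work = 11.9 × 0.485 = 5.772 L·cmH2O.
× 0.098 J/(L·cmH2O) → 0.5657 J.

0.57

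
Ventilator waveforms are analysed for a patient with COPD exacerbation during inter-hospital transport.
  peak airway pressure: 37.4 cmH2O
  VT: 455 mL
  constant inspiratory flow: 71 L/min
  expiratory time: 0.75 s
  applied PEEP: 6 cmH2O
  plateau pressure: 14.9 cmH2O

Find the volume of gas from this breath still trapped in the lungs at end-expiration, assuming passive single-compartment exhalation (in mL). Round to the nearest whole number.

Flow: 71 L/min ÷ 60 = 1.1833 L/s.
R = (PIP − Pplat)/V̇ = (37.4 − 14.9) / 1.1833 = 22.5/1.1833 = 19.015 cmH2O·s/L.
C = Vt/(Pplat − PEEP) = 455.0 / (14.9 − 6) = 455.0/8.9 = 51.124 mL/cmH2O.
τ = R × C = 19.015 × 0.05112 L/cmH2O = 0.972 s.
Fraction remaining = e^(−Te/τ) = e^(−0.75/0.972) = 0.4623.
Trapped volume = 455.0 × 0.4623 = 210.35 mL.

210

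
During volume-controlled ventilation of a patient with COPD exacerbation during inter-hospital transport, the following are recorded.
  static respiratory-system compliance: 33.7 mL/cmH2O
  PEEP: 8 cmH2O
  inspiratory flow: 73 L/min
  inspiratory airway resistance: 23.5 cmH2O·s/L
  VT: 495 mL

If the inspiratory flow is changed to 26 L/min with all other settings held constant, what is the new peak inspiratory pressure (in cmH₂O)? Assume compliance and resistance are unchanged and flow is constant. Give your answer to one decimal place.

Flow: 73 L/min ÷ 60 = 1.2167 L/s.
New flow: 26 L/min ÷ 60 = 0.4333 L/s.
PIP = Vt/C + R·V̇ + PEEP (constant-flow equation of motion).
Only the resistive term changes: ΔPIP = R × ΔV̇ = 23.5 × (0.4333 − 1.2167) = 23.5 × -0.7834 = -18.41 cmH2O.
Original PIP = 495/33.7 + 23.5×1.2167 + 8 = 51.281 cmH2O; new PIP = 51.281 + (-18.41) = 32.871 cmH2O.

32.9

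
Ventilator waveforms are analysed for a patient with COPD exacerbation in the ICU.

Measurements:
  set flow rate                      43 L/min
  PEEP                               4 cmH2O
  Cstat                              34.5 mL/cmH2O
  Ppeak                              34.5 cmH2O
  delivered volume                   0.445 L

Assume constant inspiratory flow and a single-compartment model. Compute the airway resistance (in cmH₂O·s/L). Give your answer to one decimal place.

24.6

Flow: 43 L/min ÷ 60 = 0.7167 L/s.
Equation of motion (constant flow): PIP = Vt/C + R·V̇ + PEEP.
R·V̇ = PIP − Vt/C − PEEP = 34.5 − 445/34.5 − 4 = 34.5 − 12.899 − 4 = 17.601 cmH2O.
R = 17.601 / 0.7167 = 24.558 cmH2O·s/L.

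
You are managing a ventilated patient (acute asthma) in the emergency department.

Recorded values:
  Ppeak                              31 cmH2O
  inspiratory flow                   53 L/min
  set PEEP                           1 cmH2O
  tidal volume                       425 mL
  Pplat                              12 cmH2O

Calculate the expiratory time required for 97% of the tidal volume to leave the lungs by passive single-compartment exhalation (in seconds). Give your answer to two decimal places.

Flow: 53 L/min ÷ 60 = 0.8833 L/s.
R = (PIP − Pplat)/V̇ = (31 − 12) / 0.8833 = 19.0/0.8833 = 21.51 cmH2O·s/L.
C = Vt/(Pplat − PEEP) = 425.0 / (12 − 1) = 425.0/11.0 = 38.636 mL/cmH2O.
τ = R × C = 21.51 × 0.03864 L/cmH2O = 0.8311 s.
t = −τ·ln(1 − 0.97) = −0.8311·ln(0.03) = 2.914 s.

2.91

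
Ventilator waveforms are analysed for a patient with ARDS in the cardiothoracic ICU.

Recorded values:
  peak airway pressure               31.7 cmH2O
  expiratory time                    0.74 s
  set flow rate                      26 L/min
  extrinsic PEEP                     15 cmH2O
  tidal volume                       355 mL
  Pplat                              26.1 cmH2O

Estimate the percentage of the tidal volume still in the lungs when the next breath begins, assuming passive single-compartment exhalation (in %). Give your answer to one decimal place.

16.7

Flow: 26 L/min ÷ 60 = 0.4333 L/s.
R = (PIP − Pplat)/V̇ = (31.7 − 26.1) / 0.4333 = 5.6/0.4333 = 12.924 cmH2O·s/L.
C = Vt/(Pplat − PEEP) = 355.0 / (26.1 − 15) = 355.0/11.1 = 31.982 mL/cmH2O.
τ = R × C = 12.924 × 0.03198 L/cmH2O = 0.4133 s.
Fraction remaining at end-expiration = e^(−Te/τ) = e^(−0.74/0.4133) = 0.1669 → 16.69%.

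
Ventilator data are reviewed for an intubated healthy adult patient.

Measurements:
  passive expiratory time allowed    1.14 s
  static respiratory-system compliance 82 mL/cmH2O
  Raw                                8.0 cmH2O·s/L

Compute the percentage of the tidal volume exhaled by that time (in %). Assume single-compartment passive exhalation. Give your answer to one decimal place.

82.4

τ = R × C = 8.0 × 82 mL/cmH2O = 8.0 × 0.082 L/cmH2O = 0.656 s.
Passive exhalation: V(t)/V₀ = e^(−t/τ) = e^(−1.14/0.656) = 0.1759.
Fraction exhaled = 1 − 0.1759 = 0.8241 → 82.41%.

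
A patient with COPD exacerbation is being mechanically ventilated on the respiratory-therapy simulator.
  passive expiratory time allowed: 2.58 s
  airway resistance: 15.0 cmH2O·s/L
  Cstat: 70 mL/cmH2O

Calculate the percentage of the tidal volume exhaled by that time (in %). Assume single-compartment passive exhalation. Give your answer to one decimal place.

91.4

τ = R × C = 15.0 × 70 mL/cmH2O = 15.0 × 0.070 L/cmH2O = 1.05 s.
Passive exhalation: V(t)/V₀ = e^(−t/τ) = e^(−2.58/1.05) = 0.08568.
Fraction exhaled = 1 − 0.08568 = 0.9143 → 91.43%.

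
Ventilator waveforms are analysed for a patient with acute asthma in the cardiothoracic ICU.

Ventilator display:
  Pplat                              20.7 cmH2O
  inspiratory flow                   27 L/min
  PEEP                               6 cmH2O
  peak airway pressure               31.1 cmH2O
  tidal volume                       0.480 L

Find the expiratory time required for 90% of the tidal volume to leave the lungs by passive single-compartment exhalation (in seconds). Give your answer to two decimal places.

Flow: 27 L/min ÷ 60 = 0.45 L/s.
R = (PIP − Pplat)/V̇ = (31.1 − 20.7) / 0.45 = 10.4/0.45 = 23.111 cmH2O·s/L.
C = Vt/(Pplat − PEEP) = 480.0 / (20.7 − 6) = 480.0/14.7 = 32.653 mL/cmH2O.
τ = R × C = 23.111 × 0.03265 L/cmH2O = 0.7546 s.
t = −τ·ln(1 − 0.90) = −0.7546·ln(0.1) = 1.738 s.

1.74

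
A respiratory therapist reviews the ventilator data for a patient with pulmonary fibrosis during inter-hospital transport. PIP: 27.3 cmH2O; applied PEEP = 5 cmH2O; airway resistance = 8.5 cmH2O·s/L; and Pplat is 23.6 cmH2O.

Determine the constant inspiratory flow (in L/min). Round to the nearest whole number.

26

flow = (PIP − Pplat) / Raw = (27.3 − 23.6) / 8.5 = 0.4353 L/s × 60 = 26.118 L/min.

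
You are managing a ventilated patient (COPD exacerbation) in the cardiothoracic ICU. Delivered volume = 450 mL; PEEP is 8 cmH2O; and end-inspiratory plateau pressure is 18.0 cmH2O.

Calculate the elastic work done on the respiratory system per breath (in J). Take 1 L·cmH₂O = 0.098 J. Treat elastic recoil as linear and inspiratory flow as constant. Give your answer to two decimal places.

0.22

Elastic work ≈ ½ × (Pplat − PEEP) × Vt = 0.5 × (18.0 − 8) × 0.450 L = 0.5 × 10.0 × 0.450 = 2.25 L·cmH2O.
× 0.098 J/(L·cmH2O) → 0.2205 J.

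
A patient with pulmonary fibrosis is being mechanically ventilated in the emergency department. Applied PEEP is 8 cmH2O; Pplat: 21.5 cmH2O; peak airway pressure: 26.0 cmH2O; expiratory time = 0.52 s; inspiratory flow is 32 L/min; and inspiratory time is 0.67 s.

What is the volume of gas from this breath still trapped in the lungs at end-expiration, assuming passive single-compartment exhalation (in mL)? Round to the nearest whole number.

Flow: 32 L/min ÷ 60 = 0.5333 L/s.
Vt = flow × Ti = 0.5333 L/s × 0.67 s × 1000 mL/L = 357.31 mL.
R = (PIP − Pplat)/V̇ = (26.0 − 21.5) / 0.5333 = 4.5/0.5333 = 8.438 cmH2O·s/L.
C = Vt/(Pplat − PEEP) = 357.31 / (21.5 − 8) = 357.31/13.5 = 26.467 mL/cmH2O.
τ = R × C = 8.438 × 0.02647 L/cmH2O = 0.2234 s.
Fraction remaining = e^(−Te/τ) = e^(−0.52/0.2234) = 0.09752.
Trapped volume = 357.31 × 0.09752 = 34.845 mL.

35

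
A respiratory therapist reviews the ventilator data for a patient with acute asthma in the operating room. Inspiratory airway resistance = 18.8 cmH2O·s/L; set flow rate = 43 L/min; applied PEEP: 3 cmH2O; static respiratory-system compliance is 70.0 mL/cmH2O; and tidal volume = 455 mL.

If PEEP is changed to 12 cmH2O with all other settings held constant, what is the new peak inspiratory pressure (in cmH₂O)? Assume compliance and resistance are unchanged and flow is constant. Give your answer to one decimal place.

32.0

Flow: 43 L/min ÷ 60 = 0.7167 L/s.
PIP = Vt/C + R·V̇ + PEEP (constant-flow equation of motion).
Only the baseline term changes: ΔPIP = ΔPEEP = 12 − 3 = 9.0 cmH2O.
Original PIP = 455/70.0 + 18.8×0.7167 + 3 = 22.974 cmH2O; new PIP = 22.974 + (9.0) = 31.974 cmH2O.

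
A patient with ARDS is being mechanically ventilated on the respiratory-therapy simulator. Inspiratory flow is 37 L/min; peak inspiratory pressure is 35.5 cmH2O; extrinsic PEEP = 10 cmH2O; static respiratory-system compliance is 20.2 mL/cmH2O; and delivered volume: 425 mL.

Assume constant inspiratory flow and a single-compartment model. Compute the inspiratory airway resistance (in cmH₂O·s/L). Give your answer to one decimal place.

7.2

Flow: 37 L/min ÷ 60 = 0.6167 L/s.
Equation of motion (constant flow): PIP = Vt/C + R·V̇ + PEEP.
R·V̇ = PIP − Vt/C − PEEP = 35.5 − 425/20.2 − 10 = 35.5 − 21.04 − 10 = 4.46 cmH2O.
R = 4.46 / 0.6167 = 7.232 cmH2O·s/L.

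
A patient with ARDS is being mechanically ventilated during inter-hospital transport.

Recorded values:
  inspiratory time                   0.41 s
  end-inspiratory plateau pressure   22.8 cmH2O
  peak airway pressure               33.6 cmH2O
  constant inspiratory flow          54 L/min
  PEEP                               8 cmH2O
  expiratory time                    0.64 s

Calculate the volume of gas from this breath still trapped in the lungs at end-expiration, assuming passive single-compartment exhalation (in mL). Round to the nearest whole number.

Flow: 54 L/min ÷ 60 = 0.9 L/s.
Vt = flow × Ti = 0.9 L/s × 0.41 s × 1000 mL/L = 369.0 mL.
R = (PIP − Pplat)/V̇ = (33.6 − 22.8) / 0.9 = 10.8/0.9 = 12.0 cmH2O·s/L.
C = Vt/(Pplat − PEEP) = 369.0 / (22.8 − 8) = 369.0/14.8 = 24.932 mL/cmH2O.
τ = R × C = 12.0 × 0.02493 L/cmH2O = 0.2992 s.
Fraction remaining = e^(−Te/τ) = e^(−0.64/0.2992) = 0.1178.
Trapped volume = 369.0 × 0.1178 = 43.468 mL.

43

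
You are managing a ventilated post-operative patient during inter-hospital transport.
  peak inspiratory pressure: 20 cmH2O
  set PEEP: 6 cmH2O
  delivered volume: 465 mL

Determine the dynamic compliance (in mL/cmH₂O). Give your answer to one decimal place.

33.2

Dynamic compliance = Vt / (PIP − PEEP) = 465 / (20 − 6) = 465 / 14.0 = 33.214 mL/cmH2O.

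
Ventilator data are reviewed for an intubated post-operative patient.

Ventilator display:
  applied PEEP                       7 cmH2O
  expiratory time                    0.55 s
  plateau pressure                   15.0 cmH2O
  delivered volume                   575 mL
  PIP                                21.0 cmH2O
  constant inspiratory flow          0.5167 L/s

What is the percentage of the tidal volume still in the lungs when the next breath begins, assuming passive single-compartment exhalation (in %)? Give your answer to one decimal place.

R = (PIP − Pplat)/V̇ = (21.0 − 15.0) / 0.5167 = 6.0/0.5167 = 11.612 cmH2O·s/L.
C = Vt/(Pplat − PEEP) = 575.0 / (15.0 − 7) = 575.0/8.0 = 71.875 mL/cmH2O.
τ = R × C = 11.612 × 0.07188 L/cmH2O = 0.8347 s.
Fraction remaining at end-expiration = e^(−Te/τ) = e^(−0.55/0.8347) = 0.5174 → 51.74%.

51.7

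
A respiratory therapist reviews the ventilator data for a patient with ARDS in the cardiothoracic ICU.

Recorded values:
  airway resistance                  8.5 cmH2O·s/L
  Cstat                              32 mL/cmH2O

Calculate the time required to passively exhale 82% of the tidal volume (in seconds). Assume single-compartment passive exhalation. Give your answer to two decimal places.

0.47

τ = R × C = 8.5 × 32 mL/cmH2O = 8.5 × 0.032 L/cmH2O = 0.272 s.
Exhaled fraction f = 1 − e^(−t/τ) → t = −τ·ln(1 − f) = −0.272·ln(0.18) = 0.4664 s.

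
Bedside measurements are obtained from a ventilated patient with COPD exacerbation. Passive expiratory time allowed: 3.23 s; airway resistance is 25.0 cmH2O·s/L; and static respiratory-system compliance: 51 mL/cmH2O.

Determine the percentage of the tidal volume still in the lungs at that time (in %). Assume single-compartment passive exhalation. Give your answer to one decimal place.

τ = R × C = 25.0 × 51 mL/cmH2O = 25.0 × 0.051 L/cmH2O = 1.275 s.
Passive exhalation: V(t)/V₀ = e^(−t/τ) = e^(−3.23/1.275) = 0.07939.
Fraction remaining = 0.07939 → 7.939%.

7.9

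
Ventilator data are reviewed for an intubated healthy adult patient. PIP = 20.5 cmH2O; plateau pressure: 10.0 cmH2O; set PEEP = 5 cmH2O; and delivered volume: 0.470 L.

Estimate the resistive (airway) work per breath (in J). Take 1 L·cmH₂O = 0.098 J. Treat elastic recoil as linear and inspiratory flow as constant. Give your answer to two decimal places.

With constant inspiratory flow the resistive pressure is constant at PIP − Pplat = 20.5 − 10.0 = 10.5 cmH2O, so resistive work = 10.5 × 0.470 = 4.935 L·cmH2O.
× 0.098 J/(L·cmH2O) → 0.4836 J.

0.48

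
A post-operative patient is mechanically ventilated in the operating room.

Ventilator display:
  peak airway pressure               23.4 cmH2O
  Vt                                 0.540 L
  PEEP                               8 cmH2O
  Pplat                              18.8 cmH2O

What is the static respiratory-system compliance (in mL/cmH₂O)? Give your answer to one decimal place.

Cstat = Vt / (Pplat − PEEP) = 540 / (18.8 − 8) = 540 / 10.8 = 50.0 mL/cmH2O.

50.0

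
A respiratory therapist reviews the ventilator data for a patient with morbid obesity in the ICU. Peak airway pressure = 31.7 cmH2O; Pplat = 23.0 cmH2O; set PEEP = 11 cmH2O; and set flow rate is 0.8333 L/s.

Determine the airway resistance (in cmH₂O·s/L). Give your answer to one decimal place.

Raw = (PIP − Pplat) / flow = (31.7 − 23.0) / 0.8333 = 8.7 / 0.8333 = 10.44 cmH2O·s/L.

10.4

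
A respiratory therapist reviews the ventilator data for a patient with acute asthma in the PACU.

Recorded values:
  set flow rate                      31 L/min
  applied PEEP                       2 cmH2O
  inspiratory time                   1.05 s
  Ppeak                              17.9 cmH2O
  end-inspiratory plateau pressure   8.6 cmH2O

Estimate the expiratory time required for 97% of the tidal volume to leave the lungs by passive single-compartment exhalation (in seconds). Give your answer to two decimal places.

Flow: 31 L/min ÷ 60 = 0.5167 L/s.
Vt = flow × Ti = 0.5167 L/s × 1.05 s × 1000 mL/L = 542.54 mL.
R = (PIP − Pplat)/V̇ = (17.9 − 8.6) / 0.5167 = 9.3/0.5167 = 17.999 cmH2O·s/L.
C = Vt/(Pplat − PEEP) = 542.54 / (8.6 − 2) = 542.54/6.6 = 82.203 mL/cmH2O.
τ = R × C = 17.999 × 0.0822 L/cmH2O = 1.48 s.
t = −τ·ln(1 − 0.97) = −1.48·ln(0.03) = 5.19 s.

5.19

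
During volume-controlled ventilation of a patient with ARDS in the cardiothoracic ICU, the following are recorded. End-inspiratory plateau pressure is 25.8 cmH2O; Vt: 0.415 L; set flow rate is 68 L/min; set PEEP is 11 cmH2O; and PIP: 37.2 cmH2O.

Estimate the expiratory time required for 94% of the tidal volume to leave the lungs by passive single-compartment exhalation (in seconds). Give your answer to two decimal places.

Flow: 68 L/min ÷ 60 = 1.1333 L/s.
R = (PIP − Pplat)/V̇ = (37.2 − 25.8) / 1.1333 = 11.4/1.1333 = 10.059 cmH2O·s/L.
C = Vt/(Pplat − PEEP) = 415.0 / (25.8 − 11) = 415.0/14.8 = 28.041 mL/cmH2O.
τ = R × C = 10.059 × 0.02804 L/cmH2O = 0.2821 s.
t = −τ·ln(1 − 0.94) = −0.2821·ln(0.06) = 0.7937 s.

0.79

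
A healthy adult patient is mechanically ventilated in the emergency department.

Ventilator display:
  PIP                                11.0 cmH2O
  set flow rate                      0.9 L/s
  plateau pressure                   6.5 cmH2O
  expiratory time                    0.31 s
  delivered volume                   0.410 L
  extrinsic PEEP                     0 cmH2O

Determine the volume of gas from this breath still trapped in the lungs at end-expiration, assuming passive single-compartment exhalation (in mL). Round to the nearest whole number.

153

R = (PIP − Pplat)/V̇ = (11.0 − 6.5) / 0.9 = 4.5/0.9 = 5.0 cmH2O·s/L.
C = Vt/(Pplat − PEEP) = 410.0 / (6.5 − 0) = 410.0/6.5 = 63.077 mL/cmH2O.
τ = R × C = 5.0 × 0.06308 L/cmH2O = 0.3154 s.
Fraction remaining = e^(−Te/τ) = e^(−0.31/0.3154) = 0.3742.
Trapped volume = 410.0 × 0.3742 = 153.42 mL.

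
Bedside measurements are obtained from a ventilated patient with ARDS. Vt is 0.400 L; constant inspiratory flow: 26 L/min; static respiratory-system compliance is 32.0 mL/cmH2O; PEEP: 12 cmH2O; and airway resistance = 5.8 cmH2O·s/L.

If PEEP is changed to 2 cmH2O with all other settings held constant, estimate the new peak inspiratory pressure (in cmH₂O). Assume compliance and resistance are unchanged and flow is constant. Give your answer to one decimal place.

17.0

Flow: 26 L/min ÷ 60 = 0.4333 L/s.
PIP = Vt/C + R·V̇ + PEEP (constant-flow equation of motion).
Only the baseline term changes: ΔPIP = ΔPEEP = 2 − 12 = -10.0 cmH2O.
Original PIP = 400/32.0 + 5.8×0.4333 + 12 = 27.013 cmH2O; new PIP = 27.013 + (-10.0) = 17.013 cmH2O.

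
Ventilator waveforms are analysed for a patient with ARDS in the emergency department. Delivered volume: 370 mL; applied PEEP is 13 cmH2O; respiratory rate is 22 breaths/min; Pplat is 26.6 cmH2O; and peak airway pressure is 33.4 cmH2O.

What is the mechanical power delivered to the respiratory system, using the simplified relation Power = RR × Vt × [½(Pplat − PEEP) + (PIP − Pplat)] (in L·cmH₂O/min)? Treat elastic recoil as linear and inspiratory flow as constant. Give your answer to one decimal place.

110.7

Per-breath work = Vt × [½(Pplat−PEEP) + (PIP−Pplat)] = 0.370 × [0.5×13.6 + 6.8] = 0.370 × 13.6 = 5.032 L·cmH2O.
Power = 22 × 5.032 = 110.7 L·cmH2O/min.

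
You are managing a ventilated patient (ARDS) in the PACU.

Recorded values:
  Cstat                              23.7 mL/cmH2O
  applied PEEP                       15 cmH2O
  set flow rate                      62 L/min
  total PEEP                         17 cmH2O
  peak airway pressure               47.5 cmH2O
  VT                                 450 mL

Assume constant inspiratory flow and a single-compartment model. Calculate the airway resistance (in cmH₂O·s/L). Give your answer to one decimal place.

11.1

Flow: 62 L/min ÷ 60 = 1.0333 L/s.
Total PEEP = 17 cmH2O (set 15 + intrinsic 2); this is the baseline alveolar pressure.
Equation of motion (constant flow): PIP = Vt/C + R·V̇ + PEEP.
R·V̇ = PIP − Vt/C − PEEP = 47.5 − 450/23.7 − 17 = 47.5 − 18.987 − 17 = 11.513 cmH2O.
R = 11.513 / 1.0333 = 11.142 cmH2O·s/L.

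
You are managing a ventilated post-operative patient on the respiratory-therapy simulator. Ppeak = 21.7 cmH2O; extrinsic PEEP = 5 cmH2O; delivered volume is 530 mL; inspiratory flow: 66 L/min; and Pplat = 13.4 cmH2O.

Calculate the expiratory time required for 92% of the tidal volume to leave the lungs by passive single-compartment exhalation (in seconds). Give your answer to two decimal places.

Flow: 66 L/min ÷ 60 = 1.1 L/s.
R = (PIP − Pplat)/V̇ = (21.7 − 13.4) / 1.1 = 8.3/1.1 = 7.545 cmH2O·s/L.
C = Vt/(Pplat − PEEP) = 530.0 / (13.4 − 5) = 530.0/8.4 = 63.095 mL/cmH2O.
τ = R × C = 7.545 × 0.0631 L/cmH2O = 0.4761 s.
t = −τ·ln(1 − 0.92) = −0.4761·ln(0.08) = 1.202 s.

1.20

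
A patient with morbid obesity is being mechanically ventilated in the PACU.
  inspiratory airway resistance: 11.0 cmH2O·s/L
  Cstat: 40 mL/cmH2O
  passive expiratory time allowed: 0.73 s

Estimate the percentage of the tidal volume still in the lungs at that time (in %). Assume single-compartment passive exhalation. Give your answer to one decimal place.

τ = R × C = 11.0 × 40 mL/cmH2O = 11.0 × 0.040 L/cmH2O = 0.44 s.
Passive exhalation: V(t)/V₀ = e^(−t/τ) = e^(−0.73/0.44) = 0.1903.
Fraction remaining = 0.1903 → 19.03%.

19.0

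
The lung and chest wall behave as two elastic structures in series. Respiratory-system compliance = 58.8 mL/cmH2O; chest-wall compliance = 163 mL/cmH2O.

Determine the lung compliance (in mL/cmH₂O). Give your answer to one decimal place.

92.0

1/CL = 1/Crs − 1/Ccw.
1/CL = 1/58.8 − 1/163 = 0.01087.
CL = 91.996 mL/cmH2O.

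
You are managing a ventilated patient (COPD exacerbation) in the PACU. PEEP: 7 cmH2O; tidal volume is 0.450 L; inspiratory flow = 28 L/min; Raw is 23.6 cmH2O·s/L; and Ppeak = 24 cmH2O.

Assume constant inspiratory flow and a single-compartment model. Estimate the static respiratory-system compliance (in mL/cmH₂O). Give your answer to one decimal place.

Flow: 28 L/min ÷ 60 = 0.4667 L/s.
Equation of motion (constant flow): PIP = Vt/C + R·V̇ + PEEP.
Vt/C = PIP − R·V̇ − PEEP = 24 − 23.6×0.4667 − 7 = 24 − 11.014 − 7 = 5.986 cmH2O.
C = Vt / 5.986 = 450 / 5.986 = 75.175 mL/cmH2O.

75.2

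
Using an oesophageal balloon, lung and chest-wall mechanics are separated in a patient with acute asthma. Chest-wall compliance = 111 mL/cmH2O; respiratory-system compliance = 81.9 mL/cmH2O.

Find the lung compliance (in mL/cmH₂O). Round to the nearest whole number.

312

1/CL = 1/Crs − 1/Ccw.
1/CL = 1/81.9 − 1/111 = 0.003201.
CL = 312.4 mL/cmH2O.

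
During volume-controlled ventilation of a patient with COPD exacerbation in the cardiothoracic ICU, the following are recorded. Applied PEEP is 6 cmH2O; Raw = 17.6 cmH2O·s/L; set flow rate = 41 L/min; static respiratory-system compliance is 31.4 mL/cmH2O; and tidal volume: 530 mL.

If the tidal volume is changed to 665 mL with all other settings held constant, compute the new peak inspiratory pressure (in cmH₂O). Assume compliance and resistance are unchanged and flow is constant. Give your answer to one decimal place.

39.2

Flow: 41 L/min ÷ 60 = 0.6833 L/s.
PIP = Vt/C + R·V̇ + PEEP (constant-flow equation of motion).
Only the elastic term changes: ΔPIP = ΔVt / C = (665 − 530) / 31.4 = 4.299 cmH2O.
Original PIP = 530/31.4 + 17.6×0.6833 + 6 = 34.905 cmH2O; new PIP = 34.905 + (4.299) = 39.204 cmH2O.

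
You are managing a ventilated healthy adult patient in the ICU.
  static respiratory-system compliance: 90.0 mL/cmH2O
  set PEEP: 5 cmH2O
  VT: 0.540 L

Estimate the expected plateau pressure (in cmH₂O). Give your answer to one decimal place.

11.0

Pplat = PEEP + Vt / Cstat = 5 + 540 / 90.0 = 5 + 6.0 = 11.0 cmH2O.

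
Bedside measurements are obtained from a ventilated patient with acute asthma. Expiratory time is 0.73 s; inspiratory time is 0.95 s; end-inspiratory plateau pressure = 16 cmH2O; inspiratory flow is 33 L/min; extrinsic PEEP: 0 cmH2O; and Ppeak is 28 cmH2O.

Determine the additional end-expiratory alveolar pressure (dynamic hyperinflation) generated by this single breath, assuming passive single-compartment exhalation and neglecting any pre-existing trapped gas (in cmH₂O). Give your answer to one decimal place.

Flow: 33 L/min ÷ 60 = 0.55 L/s.
Vt = flow × Ti = 0.55 L/s × 0.95 s × 1000 mL/L = 522.5 mL.
R = (PIP − Pplat)/V̇ = (28 − 16) / 0.55 = 12.0/0.55 = 21.818 cmH2O·s/L.
C = Vt/(Pplat − PEEP) = 522.5 / (16 − 0) = 522.5/16.0 = 32.656 mL/cmH2O.
τ = R × C = 21.818 × 0.03266 L/cmH2O = 0.7126 s.
Fraction remaining = e^(−Te/τ) = e^(−0.73/0.7126) = 0.359; trapped volume = 522.5 × 0.359 = 187.58 mL.
Additional alveolar pressure from trapping ≈ V_trapped / C = 187.58 / 32.656 = 5.744 cmH2O.

5.7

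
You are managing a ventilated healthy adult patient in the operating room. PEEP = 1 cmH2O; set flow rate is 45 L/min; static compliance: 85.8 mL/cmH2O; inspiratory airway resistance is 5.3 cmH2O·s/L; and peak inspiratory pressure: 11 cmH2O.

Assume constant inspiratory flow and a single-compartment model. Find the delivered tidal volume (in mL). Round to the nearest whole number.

Flow: 45 L/min ÷ 60 = 0.75 L/s.
Equation of motion (constant flow): PIP = Vt/C + R·V̇ + PEEP.
Vt/C = PIP − R·V̇ − PEEP = 11 − 3.975 − 1 = 6.025 cmH2O.
Vt = C × 6.025 = 85.8 × 6.025 = 516.95 mL.

517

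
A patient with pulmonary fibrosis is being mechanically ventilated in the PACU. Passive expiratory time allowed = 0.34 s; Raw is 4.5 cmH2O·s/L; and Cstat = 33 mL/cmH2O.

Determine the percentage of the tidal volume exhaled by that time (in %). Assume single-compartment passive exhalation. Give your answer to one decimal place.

τ = R × C = 4.5 × 33 mL/cmH2O = 4.5 × 0.033 L/cmH2O = 0.1485 s.
Passive exhalation: V(t)/V₀ = e^(−t/τ) = e^(−0.34/0.1485) = 0.1013.
Fraction exhaled = 1 − 0.1013 = 0.8987 → 89.87%.

89.9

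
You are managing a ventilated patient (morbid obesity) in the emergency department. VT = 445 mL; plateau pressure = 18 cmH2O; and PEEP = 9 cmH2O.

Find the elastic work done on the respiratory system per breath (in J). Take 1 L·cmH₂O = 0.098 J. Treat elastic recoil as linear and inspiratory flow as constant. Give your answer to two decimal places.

0.20

Elastic work ≈ ½ × (Pplat − PEEP) × Vt = 0.5 × (18 − 9) × 0.445 L = 0.5 × 9.0 × 0.445 = 2.003 L·cmH2O.
× 0.098 J/(L·cmH2O) → 0.1963 J.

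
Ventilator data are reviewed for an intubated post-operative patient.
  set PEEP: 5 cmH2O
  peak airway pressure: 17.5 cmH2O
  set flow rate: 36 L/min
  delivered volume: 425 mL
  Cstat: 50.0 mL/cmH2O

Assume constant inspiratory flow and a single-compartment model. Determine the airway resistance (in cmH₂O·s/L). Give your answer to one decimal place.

Flow: 36 L/min ÷ 60 = 0.6 L/s.
Equation of motion (constant flow): PIP = Vt/C + R·V̇ + PEEP.
R·V̇ = PIP − Vt/C − PEEP = 17.5 − 425/50.0 − 5 = 17.5 − 8.5 − 5 = 4.0 cmH2O.
R = 4.0 / 0.6 = 6.667 cmH2O·s/L.

6.7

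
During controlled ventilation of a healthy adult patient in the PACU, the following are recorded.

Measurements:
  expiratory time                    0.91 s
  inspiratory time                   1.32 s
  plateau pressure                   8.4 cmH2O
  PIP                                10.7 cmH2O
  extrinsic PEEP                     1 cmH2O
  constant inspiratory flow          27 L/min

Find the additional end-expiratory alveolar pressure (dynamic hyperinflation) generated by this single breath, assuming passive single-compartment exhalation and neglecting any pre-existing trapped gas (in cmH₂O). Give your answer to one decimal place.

Flow: 27 L/min ÷ 60 = 0.45 L/s.
Vt = flow × Ti = 0.45 L/s × 1.32 s × 1000 mL/L = 594.0 mL.
R = (PIP − Pplat)/V̇ = (10.7 − 8.4) / 0.45 = 2.3/0.45 = 5.111 cmH2O·s/L.
C = Vt/(Pplat − PEEP) = 594.0 / (8.4 − 1) = 594.0/7.4 = 80.27 mL/cmH2O.
τ = R × C = 5.111 × 0.08027 L/cmH2O = 0.4103 s.
Fraction remaining = e^(−Te/τ) = e^(−0.91/0.4103) = 0.1088; trapped volume = 594.0 × 0.1088 = 64.627 mL.
Additional alveolar pressure from trapping ≈ V_trapped / C = 64.627 / 80.27 = 0.8051 cmH2O.

0.8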